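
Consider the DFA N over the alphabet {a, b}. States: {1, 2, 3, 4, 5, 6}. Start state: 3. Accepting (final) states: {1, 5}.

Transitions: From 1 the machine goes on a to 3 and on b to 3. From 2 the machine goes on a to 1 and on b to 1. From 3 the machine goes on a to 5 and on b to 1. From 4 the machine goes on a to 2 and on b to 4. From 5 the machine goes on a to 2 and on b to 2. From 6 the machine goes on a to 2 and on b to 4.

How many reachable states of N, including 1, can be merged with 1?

States {4,6} cannot be reached from the start state, so discard them.
Start with accepting vs non-accepting: {1,5} | {2,3}.
The partition is now stable with 2 blocks: {1,5} | {2,3}.
The equivalence class containing 1 is {1,5}, of size 2.

2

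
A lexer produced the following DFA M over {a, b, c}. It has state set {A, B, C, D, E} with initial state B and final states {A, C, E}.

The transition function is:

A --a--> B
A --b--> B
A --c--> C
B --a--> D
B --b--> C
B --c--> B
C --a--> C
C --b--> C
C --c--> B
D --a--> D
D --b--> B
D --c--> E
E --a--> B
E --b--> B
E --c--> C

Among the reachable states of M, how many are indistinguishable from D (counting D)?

First remove the unreachable states {A}; 4 states remain.
Initial partition by acceptance: {C,E} | {B,D}.
Split {C,E} by δ(·,a) → {C} and {E}.
Split {B,D} by δ(·,b) → {B} and {D}.
The partition is now stable with 4 blocks: {C} | {B} | {E} | {D}.
The equivalence class containing D is {D}, of size 1.

1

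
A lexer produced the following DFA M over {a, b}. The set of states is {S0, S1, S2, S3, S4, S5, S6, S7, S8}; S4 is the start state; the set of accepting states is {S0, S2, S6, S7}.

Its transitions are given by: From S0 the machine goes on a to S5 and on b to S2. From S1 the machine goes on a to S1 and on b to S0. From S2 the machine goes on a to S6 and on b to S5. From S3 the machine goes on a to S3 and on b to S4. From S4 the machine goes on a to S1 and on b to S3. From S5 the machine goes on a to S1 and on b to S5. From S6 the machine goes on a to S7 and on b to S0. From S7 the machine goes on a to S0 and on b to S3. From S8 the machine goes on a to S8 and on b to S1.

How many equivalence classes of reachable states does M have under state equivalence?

8

Reachable states from the start: {S0,S1,S2,S3,S4,S5,S6,S7}. Unreachable: {S8} — drop them.
Start with accepting vs non-accepting: {S0,S2,S6,S7} | {S1,S3,S4,S5}.
Split {S0,S2,S6,S7} by δ(·,a) → {S2,S6,S7} and {S0}.
Split {S2,S6,S7} by δ(·,a) → {S2,S6} and {S7}.
Refine {S2,S6} on symbol a: members go to different blocks, giving {S2} and {S6}.
Refine {S1,S3,S4,S5} on symbol b: members go to different blocks, giving {S3,S4,S5} and {S1}.
Refine {S3,S4,S5} on symbol a: members go to different blocks, giving {S4,S5} and {S3}.
On input b, block {S4,S5} splits into {S4} and {S5}.
No further refinement is possible. Final partition (8 blocks): {S2} | {S4} | {S0} | {S7} | {S6} | {S1} | {S3} | {S5}.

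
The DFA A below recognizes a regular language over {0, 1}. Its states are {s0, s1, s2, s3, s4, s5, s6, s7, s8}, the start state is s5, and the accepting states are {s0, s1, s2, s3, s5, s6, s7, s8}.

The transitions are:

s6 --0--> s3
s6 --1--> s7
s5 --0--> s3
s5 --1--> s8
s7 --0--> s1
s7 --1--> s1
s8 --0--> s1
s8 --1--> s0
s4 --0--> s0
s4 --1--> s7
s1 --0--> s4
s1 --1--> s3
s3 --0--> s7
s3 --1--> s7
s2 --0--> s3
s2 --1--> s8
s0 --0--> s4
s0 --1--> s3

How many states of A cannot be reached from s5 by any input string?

2

Starting at s5 and following transitions, the reachable set is {s0, s1, s3, s4, s5, s7, s8}. That leaves s2, s6 unreachable — 2 in total.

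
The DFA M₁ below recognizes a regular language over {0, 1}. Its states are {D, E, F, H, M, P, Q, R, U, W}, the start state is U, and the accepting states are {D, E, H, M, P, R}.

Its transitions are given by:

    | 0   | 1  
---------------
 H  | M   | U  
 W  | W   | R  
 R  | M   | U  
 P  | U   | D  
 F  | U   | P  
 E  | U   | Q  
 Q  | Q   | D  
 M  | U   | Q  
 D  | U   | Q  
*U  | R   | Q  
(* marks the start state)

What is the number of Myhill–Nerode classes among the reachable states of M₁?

4

States {E,F,H,P,W} cannot be reached from the start state, so discard them.
Start with accepting vs non-accepting: {D,M,R} | {Q,U}.
On input 0, block {D,M,R} splits into {D,M} and {R}.
Split {Q,U} by δ(·,0) → {Q} and {U}.
Stable partition: {D,M} | {Q} | {R} | {U} — 4 equivalence classes.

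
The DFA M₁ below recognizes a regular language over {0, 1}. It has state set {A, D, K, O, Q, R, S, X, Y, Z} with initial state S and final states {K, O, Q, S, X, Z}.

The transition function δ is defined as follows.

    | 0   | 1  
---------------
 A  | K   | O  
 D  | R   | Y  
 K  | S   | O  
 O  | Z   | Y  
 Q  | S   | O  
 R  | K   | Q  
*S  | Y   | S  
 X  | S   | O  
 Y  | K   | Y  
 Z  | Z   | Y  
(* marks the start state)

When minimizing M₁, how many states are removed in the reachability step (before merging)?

Starting at S and following transitions, the reachable set is {K, O, S, Y, Z}. That leaves A, D, Q, R, X unreachable — 5 in total.

5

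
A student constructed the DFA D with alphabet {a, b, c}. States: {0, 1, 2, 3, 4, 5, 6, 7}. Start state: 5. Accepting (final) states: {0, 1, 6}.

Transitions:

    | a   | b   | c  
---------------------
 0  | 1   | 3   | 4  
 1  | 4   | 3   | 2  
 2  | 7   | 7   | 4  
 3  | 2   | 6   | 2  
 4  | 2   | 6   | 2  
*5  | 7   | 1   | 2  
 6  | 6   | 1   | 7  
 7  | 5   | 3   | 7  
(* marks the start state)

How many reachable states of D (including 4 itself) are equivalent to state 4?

2

First remove the unreachable states {0}; 7 states remain.
Initial partition by acceptance: {1,6} | {2,3,4,5,7}.
On input a, block {1,6} splits into {1} and {6}.
On input b, block {2,3,4,5,7} splits into {2,7} and {3,4} and {5}.
Split {2,7} by δ(·,a) → {2} and {7}.
The partition is now stable with 6 blocks: {1} | {2} | {6} | {3,4} | {5} | {7}.
State 4 belongs to the block {3,4}, which has 2 states.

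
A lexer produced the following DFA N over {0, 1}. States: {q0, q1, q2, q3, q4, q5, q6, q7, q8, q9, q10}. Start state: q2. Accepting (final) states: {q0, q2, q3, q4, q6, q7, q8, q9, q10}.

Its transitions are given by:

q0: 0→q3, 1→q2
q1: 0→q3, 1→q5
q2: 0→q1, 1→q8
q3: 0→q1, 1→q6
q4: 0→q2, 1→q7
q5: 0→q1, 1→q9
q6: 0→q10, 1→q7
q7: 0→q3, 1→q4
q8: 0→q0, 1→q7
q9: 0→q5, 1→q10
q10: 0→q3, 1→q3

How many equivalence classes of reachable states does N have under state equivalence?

7

All states are reachable from the start state.
Start with accepting vs non-accepting: {q0,q2,q3,q4,q6,q7,q8,q9,q10} | {q1,q5}.
Split {q0,q2,q3,q4,q6,q7,q8,q9,q10} by δ(·,0) → {q0,q4,q6,q7,q8,q10} and {q2,q3,q9}.
On input 0, block {q0,q4,q6,q7,q8,q10} splits into {q0,q4,q7,q10} and {q6,q8}.
On input 1, block {q0,q4,q7,q10} splits into {q0,q10} and {q4,q7}.
Split {q1,q5} by δ(·,0) → {q1} and {q5}.
On input 0, block {q2,q3,q9} splits into {q2,q3} and {q9}.
No further refinement is possible. Final partition (7 blocks): {q0,q10} | {q1} | {q2,q3} | {q6,q8} | {q4,q7} | {q5} | {q9}.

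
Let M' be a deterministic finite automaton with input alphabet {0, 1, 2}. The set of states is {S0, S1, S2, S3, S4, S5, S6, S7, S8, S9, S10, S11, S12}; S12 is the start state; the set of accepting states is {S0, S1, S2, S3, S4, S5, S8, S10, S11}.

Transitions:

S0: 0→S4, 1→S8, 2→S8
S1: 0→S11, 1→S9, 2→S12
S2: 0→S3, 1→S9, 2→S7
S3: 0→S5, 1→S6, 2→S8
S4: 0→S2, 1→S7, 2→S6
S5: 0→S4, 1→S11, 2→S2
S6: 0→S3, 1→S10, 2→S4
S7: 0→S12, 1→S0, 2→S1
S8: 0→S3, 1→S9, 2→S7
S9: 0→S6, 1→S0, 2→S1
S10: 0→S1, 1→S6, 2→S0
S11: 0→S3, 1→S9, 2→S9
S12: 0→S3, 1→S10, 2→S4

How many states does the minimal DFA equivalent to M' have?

7

P0 = {S0,S1,S2,S3,S4,S5,S8,S10,S11} | {S6,S7,S9,S12}.
On input 1, block {S0,S1,S2,S3,S4,S5,S8,S10,S11} splits into {S1,S2,S3,S4,S8,S10,S11} and {S0,S5}.
Split {S1,S2,S3,S4,S8,S10,S11} by δ(·,0) → {S1,S2,S4,S8,S10,S11} and {S3}.
Split {S1,S2,S4,S8,S10,S11} by δ(·,0) → {S1,S4,S10} and {S2,S8,S11}.
On input 0, block {S1,S4,S10} splits into {S1,S4} and {S10}.
On input 0, block {S6,S7,S9,S12} splits into {S6,S12} and {S7,S9}.
No further refinement is possible. Final partition (7 blocks): {S1,S4} | {S6,S12} | {S0,S5} | {S3} | {S2,S8,S11} | {S10} | {S7,S9}.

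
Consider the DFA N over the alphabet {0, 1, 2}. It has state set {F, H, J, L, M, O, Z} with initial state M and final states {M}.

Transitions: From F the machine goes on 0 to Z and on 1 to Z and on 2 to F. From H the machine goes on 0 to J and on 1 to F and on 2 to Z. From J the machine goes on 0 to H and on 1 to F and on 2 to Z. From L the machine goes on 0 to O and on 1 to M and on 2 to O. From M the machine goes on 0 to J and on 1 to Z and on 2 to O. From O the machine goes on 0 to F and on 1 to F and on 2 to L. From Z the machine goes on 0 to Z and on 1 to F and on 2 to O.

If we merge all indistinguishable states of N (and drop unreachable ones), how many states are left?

6

Every state is reachable, so we keep all 7.
P0 = {M} | {F,H,J,L,O,Z}.
Refine {F,H,J,L,O,Z} on symbol 1: members go to different blocks, giving {F,H,J,O,Z} and {L}.
Split {F,H,J,O,Z} by δ(·,2) → {F,H,J,Z} and {O}.
Refine {F,H,J,Z} on symbol 2: members go to different blocks, giving {F,H,J} and {Z}.
Split {F,H,J} by δ(·,0) → {H,J} and {F}.
No further refinement is possible. Final partition (6 blocks): {M} | {H,J} | {L} | {O} | {Z} | {F}.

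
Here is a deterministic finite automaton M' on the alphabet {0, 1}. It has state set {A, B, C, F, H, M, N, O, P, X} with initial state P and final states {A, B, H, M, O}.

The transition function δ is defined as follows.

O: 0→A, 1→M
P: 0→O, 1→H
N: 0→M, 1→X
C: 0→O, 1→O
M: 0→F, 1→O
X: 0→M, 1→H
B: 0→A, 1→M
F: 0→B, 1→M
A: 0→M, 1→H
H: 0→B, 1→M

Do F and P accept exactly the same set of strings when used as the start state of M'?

No

Reachable states from the start: {A,B,F,H,M,O,P}. Unreachable: {C,N,X} — drop them.
P0 = {A,B,H,M,O} | {F,P}.
Split {A,B,H,M,O} by δ(·,0) → {A,B,H,O} and {M}.
Refine {A,B,H,O} on symbol 0: members go to different blocks, giving {B,H,O} and {A}.
Split {B,H,O} by δ(·,0) → {B,O} and {H}.
Refine {F,P} on symbol 1: members go to different blocks, giving {P} and {F}.
Stable partition: {B,O} | {P} | {M} | {A} | {H} | {F} — 6 equivalence classes.
F and P end up in different blocks, so they are distinguishable. For instance, the string '10' is accepted from only P.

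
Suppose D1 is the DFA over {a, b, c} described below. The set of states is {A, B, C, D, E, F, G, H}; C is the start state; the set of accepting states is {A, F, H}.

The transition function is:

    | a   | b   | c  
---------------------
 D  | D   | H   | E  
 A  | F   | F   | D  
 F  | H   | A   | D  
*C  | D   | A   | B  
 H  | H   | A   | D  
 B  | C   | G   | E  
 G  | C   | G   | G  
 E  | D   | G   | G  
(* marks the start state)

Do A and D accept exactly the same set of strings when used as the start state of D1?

Initial partition by acceptance: {A,F,H} | {B,C,D,E,G}.
Split {B,C,D,E,G} by δ(·,b) → {B,E,G} and {C,D}.
Stable partition: {A,F,H} | {B,E,G} | {C,D} — 3 equivalence classes.
A and D end up in different blocks, so they are distinguishable. For instance, the string 'ε' is accepted from only A.

No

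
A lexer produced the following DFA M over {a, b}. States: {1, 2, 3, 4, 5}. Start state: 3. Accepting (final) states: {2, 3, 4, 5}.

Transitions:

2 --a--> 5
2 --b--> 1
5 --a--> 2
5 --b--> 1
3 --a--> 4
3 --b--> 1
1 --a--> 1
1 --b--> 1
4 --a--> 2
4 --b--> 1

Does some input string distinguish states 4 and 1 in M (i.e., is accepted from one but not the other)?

P0 = {2,3,4,5} | {1}.
No further refinement is possible. Final partition (2 blocks): {2,3,4,5} | {1}.
4 and 1 end up in different blocks, so they are distinguishable. For instance, the string 'ε' is accepted from only 4.

Yes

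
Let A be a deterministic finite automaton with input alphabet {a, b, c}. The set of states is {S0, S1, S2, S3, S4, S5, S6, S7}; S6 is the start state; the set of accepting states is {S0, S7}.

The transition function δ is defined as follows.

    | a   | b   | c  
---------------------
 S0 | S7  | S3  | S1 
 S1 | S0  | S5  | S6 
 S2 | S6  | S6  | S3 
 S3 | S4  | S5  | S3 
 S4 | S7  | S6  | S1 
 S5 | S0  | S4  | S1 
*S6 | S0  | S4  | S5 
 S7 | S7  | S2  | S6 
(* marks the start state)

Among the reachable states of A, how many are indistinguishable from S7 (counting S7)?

P0 = {S0,S7} | {S1,S2,S3,S4,S5,S6}.
Refine {S1,S2,S3,S4,S5,S6} on symbol a: members go to different blocks, giving {S1,S4,S5,S6} and {S2,S3}.
The partition is now stable with 3 blocks: {S0,S7} | {S1,S4,S5,S6} | {S2,S3}.
The equivalence class containing S7 is {S0,S7}, of size 2.

2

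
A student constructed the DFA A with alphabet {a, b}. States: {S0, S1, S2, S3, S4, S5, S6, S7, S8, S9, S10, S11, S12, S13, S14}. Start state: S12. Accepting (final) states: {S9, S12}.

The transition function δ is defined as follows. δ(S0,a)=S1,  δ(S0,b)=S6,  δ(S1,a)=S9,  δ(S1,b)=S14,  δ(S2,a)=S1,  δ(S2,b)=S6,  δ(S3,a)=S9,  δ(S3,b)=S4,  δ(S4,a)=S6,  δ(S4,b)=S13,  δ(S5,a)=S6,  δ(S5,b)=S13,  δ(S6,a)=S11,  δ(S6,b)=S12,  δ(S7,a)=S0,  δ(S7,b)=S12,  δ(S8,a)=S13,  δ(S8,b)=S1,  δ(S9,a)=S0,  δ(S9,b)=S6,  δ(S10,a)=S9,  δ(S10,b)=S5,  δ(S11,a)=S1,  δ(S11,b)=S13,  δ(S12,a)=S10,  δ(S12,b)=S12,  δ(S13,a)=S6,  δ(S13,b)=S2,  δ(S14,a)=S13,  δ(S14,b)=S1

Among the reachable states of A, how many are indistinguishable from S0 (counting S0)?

2

States {S3,S4,S7,S8} cannot be reached from the start state, so discard them.
Start with accepting vs non-accepting: {S9,S12} | {S0,S1,S2,S5,S6,S10,S11,S13,S14}.
On input b, block {S9,S12} splits into {S9} and {S12}.
Split {S0,S1,S2,S5,S6,S10,S11,S13,S14} by δ(·,a) → {S0,S2,S5,S6,S11,S13,S14} and {S1,S10}.
Refine {S0,S2,S5,S6,S11,S13,S14} on symbol a: members go to different blocks, giving {S5,S6,S13,S14} and {S0,S2,S11}.
Split {S5,S6,S13,S14} by δ(·,a) → {S5,S13,S14} and {S6}.
On input a, block {S5,S13,S14} splits into {S5,S13} and {S14}.
Split {S5,S13} by δ(·,b) → {S5} and {S13}.
Refine {S1,S10} on symbol b: members go to different blocks, giving {S1} and {S10}.
Split {S0,S2,S11} by δ(·,b) → {S0,S2} and {S11}.
No further refinement is possible. Final partition (10 blocks): {S9} | {S5} | {S12} | {S1} | {S0,S2} | {S6} | {S14} | {S13} | {S10} | {S11}.
State S0 belongs to the block {S0,S2}, which has 2 states.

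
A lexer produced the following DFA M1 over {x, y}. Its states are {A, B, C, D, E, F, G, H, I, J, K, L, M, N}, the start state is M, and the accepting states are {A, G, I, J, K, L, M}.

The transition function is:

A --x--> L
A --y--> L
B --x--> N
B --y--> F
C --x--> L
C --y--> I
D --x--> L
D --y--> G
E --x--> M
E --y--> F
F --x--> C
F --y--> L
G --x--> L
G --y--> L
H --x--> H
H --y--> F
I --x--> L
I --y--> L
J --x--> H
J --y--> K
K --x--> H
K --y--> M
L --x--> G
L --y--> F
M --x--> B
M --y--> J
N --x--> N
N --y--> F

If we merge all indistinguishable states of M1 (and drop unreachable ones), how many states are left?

First remove the unreachable states {A,D,E}; 11 states remain.
P0 = {G,I,J,K,L,M} | {B,C,F,H,N}.
Refine {G,I,J,K,L,M} on symbol x: members go to different blocks, giving {G,I,L} and {J,K,M}.
Refine {G,I,L} on symbol y: members go to different blocks, giving {G,I} and {L}.
On input x, block {B,C,F,H,N} splits into {B,F,H,N} and {C}.
Split {B,F,H,N} by δ(·,x) → {B,H,N} and {F}.
No further refinement is possible. Final partition (6 blocks): {G,I} | {B,H,N} | {J,K,M} | {L} | {C} | {F}.

6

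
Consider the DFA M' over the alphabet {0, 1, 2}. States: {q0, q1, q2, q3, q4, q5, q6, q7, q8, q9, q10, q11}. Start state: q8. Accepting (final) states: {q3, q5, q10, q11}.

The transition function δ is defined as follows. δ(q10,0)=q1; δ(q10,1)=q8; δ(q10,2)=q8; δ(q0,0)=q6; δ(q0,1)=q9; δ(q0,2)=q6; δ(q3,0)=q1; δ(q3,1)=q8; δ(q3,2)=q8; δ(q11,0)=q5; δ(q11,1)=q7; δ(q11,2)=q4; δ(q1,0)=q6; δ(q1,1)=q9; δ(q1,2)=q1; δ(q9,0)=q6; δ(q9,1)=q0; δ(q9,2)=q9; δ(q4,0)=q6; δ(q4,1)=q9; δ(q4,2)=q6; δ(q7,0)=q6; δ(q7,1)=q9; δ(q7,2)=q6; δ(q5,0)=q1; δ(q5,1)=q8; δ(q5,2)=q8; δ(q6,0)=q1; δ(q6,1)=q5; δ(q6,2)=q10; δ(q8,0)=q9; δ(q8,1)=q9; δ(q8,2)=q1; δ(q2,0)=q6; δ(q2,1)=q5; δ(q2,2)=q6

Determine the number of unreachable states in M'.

BFS from q8 reaches {q0, q1, q5, q6, q8, q9, q10}; the 5 state(s) q2, q3, q4, q7, q11 are never visited.

5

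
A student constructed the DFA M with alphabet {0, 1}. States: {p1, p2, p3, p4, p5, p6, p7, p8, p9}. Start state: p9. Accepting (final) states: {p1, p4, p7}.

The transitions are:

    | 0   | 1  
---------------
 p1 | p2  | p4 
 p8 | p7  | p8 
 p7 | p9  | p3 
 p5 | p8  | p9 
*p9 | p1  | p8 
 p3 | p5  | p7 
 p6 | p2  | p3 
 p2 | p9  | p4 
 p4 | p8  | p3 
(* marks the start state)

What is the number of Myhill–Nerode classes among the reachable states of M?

First remove the unreachable states {p6}; 8 states remain.
Initial partition by acceptance: {p1,p4,p7} | {p2,p3,p5,p8,p9}.
On input 1, block {p1,p4,p7} splits into {p4,p7} and {p1}.
On input 0, block {p2,p3,p5,p8,p9} splits into {p2,p3,p5} and {p8} and {p9}.
On input 0, block {p4,p7} splits into {p4} and {p7}.
Split {p2,p3,p5} by δ(·,0) → {p2} and {p3} and {p5}.
Stable partition: {p4} | {p2} | {p1} | {p8} | {p9} | {p7} | {p3} | {p5} — 8 equivalence classes.

8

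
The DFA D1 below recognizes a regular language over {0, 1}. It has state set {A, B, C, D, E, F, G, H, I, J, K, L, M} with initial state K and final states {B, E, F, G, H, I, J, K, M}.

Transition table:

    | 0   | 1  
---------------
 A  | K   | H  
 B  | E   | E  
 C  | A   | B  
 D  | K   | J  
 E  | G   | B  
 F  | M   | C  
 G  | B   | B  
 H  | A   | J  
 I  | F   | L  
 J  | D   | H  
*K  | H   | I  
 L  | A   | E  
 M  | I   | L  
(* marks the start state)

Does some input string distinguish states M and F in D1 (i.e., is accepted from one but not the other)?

No

Every state is reachable, so we keep all 13.
Initial partition by acceptance: {B,E,F,G,H,I,J,K,M} | {A,C,D,L}.
On input 0, block {B,E,F,G,H,I,J,K,M} splits into {B,E,F,G,I,K,M} and {H,J}.
Refine {B,E,F,G,I,K,M} on symbol 0: members go to different blocks, giving {B,E,F,G,I,M} and {K}.
Split {B,E,F,G,I,M} by δ(·,1) → {B,E,G} and {F,I,M}.
Split {A,C,D,L} by δ(·,0) → {A,D} and {C,L}.
Stable partition: {B,E,G} | {A,D} | {H,J} | {K} | {F,I,M} | {C,L} — 6 equivalence classes.
M and F lie in the same block of the stable partition, so they are equivalent — no string distinguishes them.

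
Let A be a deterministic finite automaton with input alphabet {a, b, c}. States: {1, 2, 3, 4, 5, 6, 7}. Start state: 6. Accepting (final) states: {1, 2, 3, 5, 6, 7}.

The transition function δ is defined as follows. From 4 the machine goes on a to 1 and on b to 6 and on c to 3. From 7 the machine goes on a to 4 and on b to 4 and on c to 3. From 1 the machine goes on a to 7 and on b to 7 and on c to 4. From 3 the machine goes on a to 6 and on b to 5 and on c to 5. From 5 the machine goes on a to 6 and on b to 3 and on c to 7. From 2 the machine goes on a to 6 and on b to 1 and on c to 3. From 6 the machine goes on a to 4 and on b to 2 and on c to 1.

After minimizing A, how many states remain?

All states are reachable from the start state.
P0 = {1,2,3,5,6,7} | {4}.
On input a, block {1,2,3,5,6,7} splits into {1,2,3,5} and {6,7}.
Split {1,2,3,5} by δ(·,b) → {2,3,5} and {1}.
On input b, block {2,3,5} splits into {3,5} and {2}.
Refine {3,5} on symbol c: members go to different blocks, giving {3} and {5}.
Split {6,7} by δ(·,b) → {6} and {7}.
No further refinement is possible. Final partition (7 blocks): {3} | {4} | {6} | {1} | {2} | {5} | {7}.

7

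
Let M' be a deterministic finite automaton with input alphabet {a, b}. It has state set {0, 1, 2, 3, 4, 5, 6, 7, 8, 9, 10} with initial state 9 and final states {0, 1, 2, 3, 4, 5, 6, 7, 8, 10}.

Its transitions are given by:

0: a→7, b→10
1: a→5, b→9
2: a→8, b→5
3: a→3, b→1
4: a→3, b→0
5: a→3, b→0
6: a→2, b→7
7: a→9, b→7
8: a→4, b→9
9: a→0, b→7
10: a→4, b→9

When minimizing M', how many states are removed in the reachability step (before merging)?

3

Starting at 9 and following transitions, the reachable set is {0, 1, 3, 4, 5, 7, 9, 10}. That leaves 2, 6, 8 unreachable — 3 in total.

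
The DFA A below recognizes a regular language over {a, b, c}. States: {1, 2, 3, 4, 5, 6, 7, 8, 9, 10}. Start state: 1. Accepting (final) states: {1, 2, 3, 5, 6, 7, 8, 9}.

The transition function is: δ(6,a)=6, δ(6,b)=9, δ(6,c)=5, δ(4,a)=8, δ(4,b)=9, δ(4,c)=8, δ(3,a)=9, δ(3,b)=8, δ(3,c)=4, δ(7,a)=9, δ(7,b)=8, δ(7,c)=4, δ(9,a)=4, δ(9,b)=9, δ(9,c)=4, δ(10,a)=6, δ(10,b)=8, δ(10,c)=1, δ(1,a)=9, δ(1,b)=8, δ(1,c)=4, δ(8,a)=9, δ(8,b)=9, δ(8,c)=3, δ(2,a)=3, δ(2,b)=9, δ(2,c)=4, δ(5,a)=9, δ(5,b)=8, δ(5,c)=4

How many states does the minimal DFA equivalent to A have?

4

First remove the unreachable states {2,5,6,7,10}; 5 states remain.
P0 = {1,3,8,9} | {4}.
Refine {1,3,8,9} on symbol a: members go to different blocks, giving {1,3,8} and {9}.
On input b, block {1,3,8} splits into {1,3} and {8}.
The partition is now stable with 4 blocks: {1,3} | {4} | {9} | {8}.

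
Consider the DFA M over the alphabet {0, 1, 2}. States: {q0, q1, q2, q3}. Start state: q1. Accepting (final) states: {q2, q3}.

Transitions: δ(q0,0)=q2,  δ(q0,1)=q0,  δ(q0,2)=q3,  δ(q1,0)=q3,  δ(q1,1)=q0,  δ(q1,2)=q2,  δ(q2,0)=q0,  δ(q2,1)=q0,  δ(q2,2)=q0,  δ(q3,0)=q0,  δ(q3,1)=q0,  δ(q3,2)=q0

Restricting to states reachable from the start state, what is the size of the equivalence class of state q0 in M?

Every state is reachable, so we keep all 4.
Initial partition by acceptance: {q2,q3} | {q0,q1}.
The partition is now stable with 2 blocks: {q2,q3} | {q0,q1}.
The equivalence class containing q0 is {q0,q1}, of size 2.

2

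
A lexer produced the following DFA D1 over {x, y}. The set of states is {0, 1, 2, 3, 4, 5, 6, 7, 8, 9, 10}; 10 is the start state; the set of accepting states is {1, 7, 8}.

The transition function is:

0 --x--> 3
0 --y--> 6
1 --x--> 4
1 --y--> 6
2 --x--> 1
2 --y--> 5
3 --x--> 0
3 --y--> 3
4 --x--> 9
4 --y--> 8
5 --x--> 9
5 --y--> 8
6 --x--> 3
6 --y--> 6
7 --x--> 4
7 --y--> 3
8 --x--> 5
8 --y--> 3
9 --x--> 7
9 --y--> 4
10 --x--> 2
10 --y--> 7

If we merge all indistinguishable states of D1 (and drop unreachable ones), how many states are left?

P0 = {1,7,8} | {0,2,3,4,5,6,9,10}.
Refine {0,2,3,4,5,6,9,10} on symbol x: members go to different blocks, giving {0,3,4,5,6,10} and {2,9}.
On input x, block {0,3,4,5,6,10} splits into {0,3,6} and {4,5,10}.
Stable partition: {1,7,8} | {0,3,6} | {2,9} | {4,5,10} — 4 equivalence classes.

4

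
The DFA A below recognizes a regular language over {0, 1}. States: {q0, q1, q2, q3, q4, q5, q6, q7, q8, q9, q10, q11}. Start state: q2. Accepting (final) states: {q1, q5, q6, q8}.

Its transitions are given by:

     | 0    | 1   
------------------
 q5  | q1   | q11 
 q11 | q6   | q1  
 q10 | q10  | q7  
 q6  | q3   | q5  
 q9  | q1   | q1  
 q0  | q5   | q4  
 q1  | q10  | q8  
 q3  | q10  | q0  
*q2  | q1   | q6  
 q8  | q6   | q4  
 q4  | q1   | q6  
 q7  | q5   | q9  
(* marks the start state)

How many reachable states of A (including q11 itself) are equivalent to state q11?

4

Every state is reachable, so we keep all 12.
Start with accepting vs non-accepting: {q1,q5,q6,q8} | {q0,q2,q3,q4,q7,q9,q10,q11}.
Split {q1,q5,q6,q8} by δ(·,0) → {q1,q6} and {q5,q8}.
On input 0, block {q0,q2,q3,q4,q7,q9,q10,q11} splits into {q2,q4,q9,q11} and {q0,q7} and {q3,q10}.
No further refinement is possible. Final partition (5 blocks): {q1,q6} | {q2,q4,q9,q11} | {q5,q8} | {q0,q7} | {q3,q10}.
State q11 belongs to the block {q2,q4,q9,q11}, which has 4 states.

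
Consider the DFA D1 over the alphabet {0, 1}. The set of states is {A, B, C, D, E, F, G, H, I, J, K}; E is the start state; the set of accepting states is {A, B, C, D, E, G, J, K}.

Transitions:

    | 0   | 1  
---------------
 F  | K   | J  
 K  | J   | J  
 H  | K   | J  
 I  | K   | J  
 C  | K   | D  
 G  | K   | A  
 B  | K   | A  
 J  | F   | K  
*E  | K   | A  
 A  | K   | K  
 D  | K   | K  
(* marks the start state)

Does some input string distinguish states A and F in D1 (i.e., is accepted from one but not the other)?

Yes

Reachable states from the start: {A,E,F,J,K}. Unreachable: {B,C,D,G,H,I} — drop them.
P0 = {A,E,J,K} | {F}.
On input 0, block {A,E,J,K} splits into {A,E,K} and {J}.
Refine {A,E,K} on symbol 0: members go to different blocks, giving {A,E} and {K}.
On input 1, block {A,E} splits into {A} and {E}.
Stable partition: {A} | {F} | {J} | {K} | {E} — 5 equivalence classes.
A and F end up in different blocks, so they are distinguishable. For instance, the string 'ε' is accepted from only A.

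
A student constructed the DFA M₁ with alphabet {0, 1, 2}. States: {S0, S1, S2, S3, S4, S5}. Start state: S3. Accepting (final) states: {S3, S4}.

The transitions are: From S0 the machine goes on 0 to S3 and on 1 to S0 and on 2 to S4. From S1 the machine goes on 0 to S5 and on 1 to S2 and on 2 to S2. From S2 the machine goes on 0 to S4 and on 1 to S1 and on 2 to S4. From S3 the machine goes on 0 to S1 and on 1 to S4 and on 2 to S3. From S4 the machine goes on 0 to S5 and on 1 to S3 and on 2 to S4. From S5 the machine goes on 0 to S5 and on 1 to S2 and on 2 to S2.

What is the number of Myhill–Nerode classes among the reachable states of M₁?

First remove the unreachable states {S0}; 5 states remain.
Start with accepting vs non-accepting: {S3,S4} | {S1,S2,S5}.
Refine {S1,S2,S5} on symbol 0: members go to different blocks, giving {S1,S5} and {S2}.
The partition is now stable with 3 blocks: {S3,S4} | {S1,S5} | {S2}.

3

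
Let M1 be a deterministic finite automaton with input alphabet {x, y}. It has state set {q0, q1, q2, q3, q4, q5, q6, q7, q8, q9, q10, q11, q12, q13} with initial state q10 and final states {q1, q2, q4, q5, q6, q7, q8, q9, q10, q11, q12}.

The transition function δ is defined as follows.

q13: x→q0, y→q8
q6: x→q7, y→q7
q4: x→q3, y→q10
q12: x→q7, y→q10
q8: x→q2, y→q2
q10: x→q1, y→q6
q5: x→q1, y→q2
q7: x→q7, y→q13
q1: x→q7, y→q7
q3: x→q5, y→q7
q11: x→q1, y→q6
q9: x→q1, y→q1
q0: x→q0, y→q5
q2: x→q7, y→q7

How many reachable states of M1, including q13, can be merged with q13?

First remove the unreachable states {q3,q4,q9,q11,q12}; 9 states remain.
P0 = {q1,q2,q5,q6,q7,q8,q10} | {q0,q13}.
Refine {q1,q2,q5,q6,q7,q8,q10} on symbol y: members go to different blocks, giving {q1,q2,q5,q6,q8,q10} and {q7}.
Refine {q1,q2,q5,q6,q8,q10} on symbol x: members go to different blocks, giving {q1,q2,q6} and {q5,q8,q10}.
No further refinement is possible. Final partition (4 blocks): {q1,q2,q6} | {q0,q13} | {q7} | {q5,q8,q10}.
State q13 belongs to the block {q0,q13}, which has 2 states.

2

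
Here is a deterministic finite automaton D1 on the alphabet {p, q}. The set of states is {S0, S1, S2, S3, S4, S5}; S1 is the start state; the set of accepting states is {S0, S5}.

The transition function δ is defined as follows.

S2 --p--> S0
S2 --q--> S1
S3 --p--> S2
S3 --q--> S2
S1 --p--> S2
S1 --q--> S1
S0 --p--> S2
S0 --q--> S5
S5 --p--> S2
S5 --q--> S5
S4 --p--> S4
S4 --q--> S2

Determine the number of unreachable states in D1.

2

BFS from S1 reaches {S0, S1, S2, S5}; the 2 state(s) S3, S4 are never visited.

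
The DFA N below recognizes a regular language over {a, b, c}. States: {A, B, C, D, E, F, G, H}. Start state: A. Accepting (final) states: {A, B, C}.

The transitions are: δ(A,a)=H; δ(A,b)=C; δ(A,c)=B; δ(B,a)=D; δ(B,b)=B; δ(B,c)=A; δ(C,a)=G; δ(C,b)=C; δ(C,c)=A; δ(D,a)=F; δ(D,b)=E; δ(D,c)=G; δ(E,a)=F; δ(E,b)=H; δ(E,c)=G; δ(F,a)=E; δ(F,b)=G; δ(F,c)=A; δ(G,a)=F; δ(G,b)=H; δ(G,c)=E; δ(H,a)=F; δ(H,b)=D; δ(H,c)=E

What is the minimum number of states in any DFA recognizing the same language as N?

Every state is reachable, so we keep all 8.
P0 = {A,B,C} | {D,E,F,G,H}.
On input c, block {D,E,F,G,H} splits into {D,E,G,H} and {F}.
No further refinement is possible. Final partition (3 blocks): {A,B,C} | {D,E,G,H} | {F}.

3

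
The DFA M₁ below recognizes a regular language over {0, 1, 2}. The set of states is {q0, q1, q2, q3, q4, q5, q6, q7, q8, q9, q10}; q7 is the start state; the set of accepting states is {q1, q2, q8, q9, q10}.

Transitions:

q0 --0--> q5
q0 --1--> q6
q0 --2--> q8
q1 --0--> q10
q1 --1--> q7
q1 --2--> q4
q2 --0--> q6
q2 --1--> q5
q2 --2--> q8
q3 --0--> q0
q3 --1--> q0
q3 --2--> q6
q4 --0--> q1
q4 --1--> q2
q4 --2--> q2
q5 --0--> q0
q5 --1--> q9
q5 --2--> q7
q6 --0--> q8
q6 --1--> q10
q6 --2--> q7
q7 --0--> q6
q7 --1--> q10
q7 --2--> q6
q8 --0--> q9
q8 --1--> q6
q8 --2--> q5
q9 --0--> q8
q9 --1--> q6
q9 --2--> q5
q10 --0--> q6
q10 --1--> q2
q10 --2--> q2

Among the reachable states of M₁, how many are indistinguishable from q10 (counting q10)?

1

Reachable states from the start: {q0,q2,q5,q6,q7,q8,q9,q10}. Unreachable: {q1,q3,q4} — drop them.
Initial partition by acceptance: {q2,q8,q9,q10} | {q0,q5,q6,q7}.
On input 0, block {q2,q8,q9,q10} splits into {q2,q10} and {q8,q9}.
On input 1, block {q2,q10} splits into {q2} and {q10}.
Refine {q0,q5,q6,q7} on symbol 0: members go to different blocks, giving {q0,q5,q7} and {q6}.
Refine {q0,q5,q7} on symbol 0: members go to different blocks, giving {q0,q5} and {q7}.
On input 1, block {q0,q5} splits into {q0} and {q5}.
Stable partition: {q2} | {q0} | {q8,q9} | {q10} | {q6} | {q7} | {q5} — 7 equivalence classes.
The equivalence class containing q10 is {q10}, of size 1.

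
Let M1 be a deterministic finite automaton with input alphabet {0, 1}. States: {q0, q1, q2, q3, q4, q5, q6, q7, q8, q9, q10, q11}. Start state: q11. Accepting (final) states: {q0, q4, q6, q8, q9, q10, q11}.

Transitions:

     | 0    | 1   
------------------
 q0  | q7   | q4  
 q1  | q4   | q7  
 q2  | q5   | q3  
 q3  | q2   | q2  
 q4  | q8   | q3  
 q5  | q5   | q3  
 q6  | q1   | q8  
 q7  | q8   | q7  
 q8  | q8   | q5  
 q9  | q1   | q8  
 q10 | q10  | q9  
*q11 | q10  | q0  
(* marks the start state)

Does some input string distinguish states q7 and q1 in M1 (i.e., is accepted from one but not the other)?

Reachable states from the start: {q0,q1,q2,q3,q4,q5,q7,q8,q9,q10,q11}. Unreachable: {q6} — drop them.
Initial partition by acceptance: {q0,q4,q8,q9,q10,q11} | {q1,q2,q3,q5,q7}.
On input 0, block {q0,q4,q8,q9,q10,q11} splits into {q4,q8,q10,q11} and {q0,q9}.
Refine {q4,q8,q10,q11} on symbol 1: members go to different blocks, giving {q4,q8} and {q10,q11}.
Split {q1,q2,q3,q5,q7} by δ(·,0) → {q2,q3,q5} and {q1,q7}.
Stable partition: {q4,q8} | {q2,q3,q5} | {q0,q9} | {q10,q11} | {q1,q7} — 5 equivalence classes.
q7 and q1 lie in the same block of the stable partition, so they are equivalent — no string distinguishes them.

No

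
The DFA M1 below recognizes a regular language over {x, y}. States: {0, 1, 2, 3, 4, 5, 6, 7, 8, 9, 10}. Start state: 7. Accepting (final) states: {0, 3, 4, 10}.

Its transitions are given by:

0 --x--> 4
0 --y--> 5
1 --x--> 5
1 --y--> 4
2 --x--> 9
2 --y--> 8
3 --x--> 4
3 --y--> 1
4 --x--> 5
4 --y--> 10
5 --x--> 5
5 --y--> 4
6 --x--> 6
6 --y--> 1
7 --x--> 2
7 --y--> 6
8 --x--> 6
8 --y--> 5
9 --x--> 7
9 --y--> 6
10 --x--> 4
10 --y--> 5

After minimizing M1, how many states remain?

States {0,3} cannot be reached from the start state, so discard them.
Initial partition by acceptance: {4,10} | {1,2,5,6,7,8,9}.
On input x, block {4,10} splits into {4} and {10}.
Split {1,2,5,6,7,8,9} by δ(·,y) → {2,6,7,8,9} and {1,5}.
Refine {2,6,7,8,9} on symbol y: members go to different blocks, giving {2,7,9} and {6,8}.
The partition is now stable with 5 blocks: {4} | {2,7,9} | {10} | {1,5} | {6,8}.

5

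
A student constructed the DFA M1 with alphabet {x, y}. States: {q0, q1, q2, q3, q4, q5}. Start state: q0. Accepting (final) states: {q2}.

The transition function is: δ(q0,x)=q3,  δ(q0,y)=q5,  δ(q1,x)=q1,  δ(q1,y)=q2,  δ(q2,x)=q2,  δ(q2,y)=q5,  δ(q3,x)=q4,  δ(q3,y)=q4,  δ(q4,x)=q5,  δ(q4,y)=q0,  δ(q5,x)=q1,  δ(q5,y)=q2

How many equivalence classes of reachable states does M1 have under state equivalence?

5

Every state is reachable, so we keep all 6.
Start with accepting vs non-accepting: {q2} | {q0,q1,q3,q4,q5}.
On input y, block {q0,q1,q3,q4,q5} splits into {q0,q3,q4} and {q1,q5}.
Split {q0,q3,q4} by δ(·,x) → {q0,q3} and {q4}.
Refine {q0,q3} on symbol x: members go to different blocks, giving {q0} and {q3}.
Stable partition: {q2} | {q0} | {q1,q5} | {q4} | {q3} — 5 equivalence classes.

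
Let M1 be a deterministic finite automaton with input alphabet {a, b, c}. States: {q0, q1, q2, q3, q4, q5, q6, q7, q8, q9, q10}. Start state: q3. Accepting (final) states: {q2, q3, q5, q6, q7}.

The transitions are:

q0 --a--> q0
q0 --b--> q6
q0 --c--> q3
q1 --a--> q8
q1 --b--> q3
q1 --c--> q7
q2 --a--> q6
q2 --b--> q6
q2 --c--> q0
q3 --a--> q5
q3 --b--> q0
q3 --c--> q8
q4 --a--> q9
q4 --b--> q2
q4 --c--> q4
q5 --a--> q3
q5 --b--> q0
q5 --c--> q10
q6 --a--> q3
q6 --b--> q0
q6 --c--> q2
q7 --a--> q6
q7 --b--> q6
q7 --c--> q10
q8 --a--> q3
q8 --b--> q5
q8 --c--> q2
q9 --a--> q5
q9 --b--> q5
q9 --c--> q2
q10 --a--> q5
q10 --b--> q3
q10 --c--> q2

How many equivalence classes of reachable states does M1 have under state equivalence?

5

First remove the unreachable states {q1,q4,q7,q9}; 7 states remain.
Start with accepting vs non-accepting: {q2,q3,q5,q6} | {q0,q8,q10}.
Split {q2,q3,q5,q6} by δ(·,b) → {q3,q5,q6} and {q2}.
Refine {q3,q5,q6} on symbol c: members go to different blocks, giving {q3,q5} and {q6}.
Refine {q0,q8,q10} on symbol a: members go to different blocks, giving {q8,q10} and {q0}.
No further refinement is possible. Final partition (5 blocks): {q3,q5} | {q8,q10} | {q2} | {q6} | {q0}.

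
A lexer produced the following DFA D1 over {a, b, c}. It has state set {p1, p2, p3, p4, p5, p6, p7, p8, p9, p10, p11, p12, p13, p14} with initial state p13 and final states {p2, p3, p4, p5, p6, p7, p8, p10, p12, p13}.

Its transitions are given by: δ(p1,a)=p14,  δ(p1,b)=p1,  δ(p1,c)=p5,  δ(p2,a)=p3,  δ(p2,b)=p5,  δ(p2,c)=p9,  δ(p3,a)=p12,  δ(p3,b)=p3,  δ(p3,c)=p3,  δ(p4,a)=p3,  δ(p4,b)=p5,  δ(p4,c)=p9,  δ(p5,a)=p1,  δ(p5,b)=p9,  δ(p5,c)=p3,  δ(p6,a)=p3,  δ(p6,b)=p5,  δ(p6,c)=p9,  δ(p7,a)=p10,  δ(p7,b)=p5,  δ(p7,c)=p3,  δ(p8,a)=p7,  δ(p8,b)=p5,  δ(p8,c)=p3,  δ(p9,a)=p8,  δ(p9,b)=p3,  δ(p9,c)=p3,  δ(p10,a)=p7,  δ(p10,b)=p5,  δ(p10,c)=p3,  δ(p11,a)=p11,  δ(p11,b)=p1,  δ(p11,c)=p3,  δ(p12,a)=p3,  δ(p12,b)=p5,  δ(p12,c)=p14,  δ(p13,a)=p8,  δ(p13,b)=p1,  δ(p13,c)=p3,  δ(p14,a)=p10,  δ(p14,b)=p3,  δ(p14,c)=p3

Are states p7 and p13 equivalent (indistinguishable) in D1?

No

States {p2,p4,p6,p11} cannot be reached from the start state, so discard them.
P0 = {p3,p5,p7,p8,p10,p12,p13} | {p1,p9,p14}.
Split {p3,p5,p7,p8,p10,p12,p13} by δ(·,a) → {p3,p7,p8,p10,p12,p13} and {p5}.
Split {p3,p7,p8,p10,p12,p13} by δ(·,b) → {p7,p8,p10,p12} and {p3} and {p13}.
On input a, block {p7,p8,p10,p12} splits into {p7,p8,p10} and {p12}.
Split {p1,p9,p14} by δ(·,a) → {p9,p14} and {p1}.
No further refinement is possible. Final partition (7 blocks): {p7,p8,p10} | {p9,p14} | {p5} | {p3} | {p13} | {p12} | {p1}.
p7 and p13 end up in different blocks, so they are distinguishable. For instance, the string 'b' is accepted from only p7.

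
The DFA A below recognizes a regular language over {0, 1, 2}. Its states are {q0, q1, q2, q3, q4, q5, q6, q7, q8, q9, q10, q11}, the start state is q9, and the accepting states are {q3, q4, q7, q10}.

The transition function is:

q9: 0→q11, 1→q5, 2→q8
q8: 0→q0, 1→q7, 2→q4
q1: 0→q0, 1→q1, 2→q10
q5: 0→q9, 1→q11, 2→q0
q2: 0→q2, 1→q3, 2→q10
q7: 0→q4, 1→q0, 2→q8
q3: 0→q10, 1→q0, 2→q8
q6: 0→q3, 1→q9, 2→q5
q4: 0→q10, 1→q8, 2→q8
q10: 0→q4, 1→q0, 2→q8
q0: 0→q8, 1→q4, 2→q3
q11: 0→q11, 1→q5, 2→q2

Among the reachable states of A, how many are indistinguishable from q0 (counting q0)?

3

States {q1,q6} cannot be reached from the start state, so discard them.
P0 = {q3,q4,q7,q10} | {q0,q2,q5,q8,q9,q11}.
Split {q0,q2,q5,q8,q9,q11} by δ(·,1) → {q0,q2,q8} and {q5,q9,q11}.
Stable partition: {q3,q4,q7,q10} | {q0,q2,q8} | {q5,q9,q11} — 3 equivalence classes.
The equivalence class containing q0 is {q0,q2,q8}, of size 3.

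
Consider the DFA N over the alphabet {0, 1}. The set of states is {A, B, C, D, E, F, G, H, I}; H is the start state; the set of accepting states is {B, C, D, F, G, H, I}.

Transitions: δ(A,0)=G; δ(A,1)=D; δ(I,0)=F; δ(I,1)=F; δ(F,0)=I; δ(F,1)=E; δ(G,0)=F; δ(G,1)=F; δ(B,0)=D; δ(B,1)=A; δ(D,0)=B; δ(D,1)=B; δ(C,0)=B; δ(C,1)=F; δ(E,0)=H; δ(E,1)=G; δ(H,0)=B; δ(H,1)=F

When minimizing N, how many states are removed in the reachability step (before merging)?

1

No path from H leads to C; the other 8 states are all reachable.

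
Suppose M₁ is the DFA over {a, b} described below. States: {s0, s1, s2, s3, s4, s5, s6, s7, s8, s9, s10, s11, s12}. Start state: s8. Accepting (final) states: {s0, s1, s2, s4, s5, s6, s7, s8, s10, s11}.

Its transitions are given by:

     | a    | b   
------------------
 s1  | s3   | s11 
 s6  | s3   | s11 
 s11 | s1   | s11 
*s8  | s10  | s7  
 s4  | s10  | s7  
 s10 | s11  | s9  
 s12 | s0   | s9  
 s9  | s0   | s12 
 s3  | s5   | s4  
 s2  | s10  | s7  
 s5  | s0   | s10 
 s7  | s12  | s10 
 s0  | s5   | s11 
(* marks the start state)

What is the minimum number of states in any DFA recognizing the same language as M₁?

9

First remove the unreachable states {s2,s6}; 11 states remain.
Start with accepting vs non-accepting: {s0,s1,s4,s5,s7,s8,s10,s11} | {s3,s9,s12}.
Split {s0,s1,s4,s5,s7,s8,s10,s11} by δ(·,a) → {s0,s4,s5,s8,s10,s11} and {s1,s7}.
On input a, block {s0,s4,s5,s8,s10,s11} splits into {s0,s4,s5,s8,s10} and {s11}.
Refine {s0,s4,s5,s8,s10} on symbol a: members go to different blocks, giving {s0,s4,s5,s8} and {s10}.
Split {s0,s4,s5,s8} by δ(·,a) → {s0,s5} and {s4,s8}.
Refine {s0,s5} on symbol b: members go to different blocks, giving {s0} and {s5}.
Refine {s3,s9,s12} on symbol a: members go to different blocks, giving {s9,s12} and {s3}.
Refine {s1,s7} on symbol a: members go to different blocks, giving {s1} and {s7}.
No further refinement is possible. Final partition (9 blocks): {s0} | {s9,s12} | {s1} | {s11} | {s10} | {s4,s8} | {s5} | {s3} | {s7}.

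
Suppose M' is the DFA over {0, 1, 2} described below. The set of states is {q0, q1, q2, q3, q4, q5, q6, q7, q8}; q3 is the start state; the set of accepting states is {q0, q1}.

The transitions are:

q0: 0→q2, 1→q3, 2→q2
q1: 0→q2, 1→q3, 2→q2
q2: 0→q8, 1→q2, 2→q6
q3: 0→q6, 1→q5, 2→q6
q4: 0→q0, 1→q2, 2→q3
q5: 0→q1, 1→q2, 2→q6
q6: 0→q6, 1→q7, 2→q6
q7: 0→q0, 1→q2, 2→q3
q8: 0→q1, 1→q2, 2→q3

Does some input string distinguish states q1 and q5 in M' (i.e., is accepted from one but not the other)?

Yes

First remove the unreachable states {q4}; 8 states remain.
Start with accepting vs non-accepting: {q0,q1} | {q2,q3,q5,q6,q7,q8}.
Split {q2,q3,q5,q6,q7,q8} by δ(·,0) → {q2,q3,q6} and {q5,q7,q8}.
On input 0, block {q2,q3,q6} splits into {q3,q6} and {q2}.
The partition is now stable with 4 blocks: {q0,q1} | {q3,q6} | {q5,q7,q8} | {q2}.
q1 and q5 end up in different blocks, so they are distinguishable. For instance, the string 'ε' is accepted from only q1.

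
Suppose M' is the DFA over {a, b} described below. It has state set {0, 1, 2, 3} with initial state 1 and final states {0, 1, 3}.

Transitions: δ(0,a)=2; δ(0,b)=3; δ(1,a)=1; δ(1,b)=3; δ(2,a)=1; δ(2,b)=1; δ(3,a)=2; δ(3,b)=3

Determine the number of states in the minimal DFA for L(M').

Reachable states from the start: {1,2,3}. Unreachable: {0} — drop them.
Initial partition by acceptance: {1,3} | {2}.
Split {1,3} by δ(·,a) → {1} and {3}.
No further refinement is possible. Final partition (3 blocks): {1} | {2} | {3}.

3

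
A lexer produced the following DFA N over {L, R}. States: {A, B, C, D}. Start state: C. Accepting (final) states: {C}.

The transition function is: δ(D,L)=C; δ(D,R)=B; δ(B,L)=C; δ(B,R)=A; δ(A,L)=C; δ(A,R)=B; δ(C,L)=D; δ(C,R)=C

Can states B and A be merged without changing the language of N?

All states are reachable from the start state.
P0 = {C} | {A,B,D}.
Stable partition: {C} | {A,B,D} — 2 equivalence classes.
B and A lie in the same block of the stable partition, so they are equivalent — no string distinguishes them.

Yes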